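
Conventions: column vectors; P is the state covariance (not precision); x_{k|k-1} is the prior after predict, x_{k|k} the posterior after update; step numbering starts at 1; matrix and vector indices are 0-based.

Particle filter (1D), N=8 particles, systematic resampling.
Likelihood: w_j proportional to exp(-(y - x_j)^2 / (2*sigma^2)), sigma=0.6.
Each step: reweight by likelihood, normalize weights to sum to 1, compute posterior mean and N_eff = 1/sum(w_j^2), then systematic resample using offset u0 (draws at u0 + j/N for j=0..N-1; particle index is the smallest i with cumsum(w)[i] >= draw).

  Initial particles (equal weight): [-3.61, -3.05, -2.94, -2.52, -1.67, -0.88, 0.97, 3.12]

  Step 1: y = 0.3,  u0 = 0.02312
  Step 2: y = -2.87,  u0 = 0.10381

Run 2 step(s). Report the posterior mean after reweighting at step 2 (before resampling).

step 1: w=[0.0000, 0.0000, 0.0000, 0.0000, 0.0067, 0.2110, 0.7823, 0.0000]  mean=0.5621  Neff=1.5231  idx=[5, 5, 6, 6, 6, 6, 6, 6]
step 2: w=[0.5000, 0.5000, 0.0000, 0.0000, 0.0000, 0.0000, 0.0000, 0.0000]  mean=-0.8800  Neff=2.0000  idx=[0, 0, 0, 0, 1, 1, 1, 1]

post_mean = -0.8800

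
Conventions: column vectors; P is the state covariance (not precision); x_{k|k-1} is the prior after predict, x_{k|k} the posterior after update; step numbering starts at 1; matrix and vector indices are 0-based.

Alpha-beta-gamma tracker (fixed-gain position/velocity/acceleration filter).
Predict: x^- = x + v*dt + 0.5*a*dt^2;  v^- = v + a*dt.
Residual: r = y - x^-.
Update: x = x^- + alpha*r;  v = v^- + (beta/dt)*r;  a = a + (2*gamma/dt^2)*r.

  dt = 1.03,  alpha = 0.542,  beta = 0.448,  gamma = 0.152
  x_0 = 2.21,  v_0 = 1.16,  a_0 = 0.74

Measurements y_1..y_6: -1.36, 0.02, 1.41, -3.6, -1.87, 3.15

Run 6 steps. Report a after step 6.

a_post = 2.2955

step 1: x_pred=3.7973  r=-5.1573  x^+=1.0021  v^+=-0.3210  a^+=-0.7378
step 2: x_pred=0.2801  r=-0.2601  x^+=0.1391  v^+=-1.1941  a^+=-0.8123
step 3: x_pred=-1.5217  r=2.9317  x^+=0.0673  v^+=-0.7556  a^+=0.0277
step 4: x_pred=-0.6963  r=-2.9037  x^+=-2.2701  v^+=-1.9900  a^+=-0.8043
step 5: x_pred=-4.7465  r=2.8765  x^+=-3.1874  v^+=-1.5674  a^+=0.0199
step 6: x_pred=-4.7912  r=7.9412  x^+=-0.4871  v^+=1.9072  a^+=2.2955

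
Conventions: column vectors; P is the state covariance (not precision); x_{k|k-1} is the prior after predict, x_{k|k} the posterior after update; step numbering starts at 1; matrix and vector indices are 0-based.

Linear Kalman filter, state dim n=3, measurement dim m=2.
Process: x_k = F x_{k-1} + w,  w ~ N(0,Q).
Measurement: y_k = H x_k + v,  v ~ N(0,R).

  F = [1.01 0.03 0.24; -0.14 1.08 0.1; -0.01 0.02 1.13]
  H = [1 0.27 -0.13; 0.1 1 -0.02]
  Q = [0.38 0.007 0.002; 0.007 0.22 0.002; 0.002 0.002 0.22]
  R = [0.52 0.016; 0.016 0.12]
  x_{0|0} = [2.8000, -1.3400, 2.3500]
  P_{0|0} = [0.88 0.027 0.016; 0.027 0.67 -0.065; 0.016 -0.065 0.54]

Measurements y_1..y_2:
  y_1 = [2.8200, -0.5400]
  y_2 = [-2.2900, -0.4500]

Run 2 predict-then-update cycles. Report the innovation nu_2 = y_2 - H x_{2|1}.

step 1: x^-=[3.3518, -1.6042, 2.6007]  P^-=[1.3179 -0.0694 0.1562; -0.0694 1.0015 -0.0036; 0.1562 -0.0036 0.9066]  S=[1.8484 0.3446; 0.3446 1.1207]  K=[0.7235 -0.1696; -0.0599 0.9059; 0.0225 -0.0124]  nu=[0.2394, 0.7810]  x^+=[3.3926, -0.9110, 2.5964]  P^+=[0.4027 -0.0465 0.1281; -0.0465 0.1125 0.0042; 0.1281 0.0042 0.9057]
step 2: x^-=[4.0223, -1.1992, 2.8818]  P^-=[0.9024 -0.0653 0.3888; -0.0653 0.3795 0.0927; 0.3888 0.0927 1.3738]  S=[1.3304 0.1198; 0.1198 0.4908]  K=[0.6379 -0.1208; -0.0504 0.7685; 0.1612 0.1727]  nu=[-5.6139, 0.4046]  x^+=[0.3922, -0.6056, 2.0465]  P^+=[0.3723 -0.0365 0.2513; -0.0365 0.0956 0.0245; 0.2513 0.0245 1.3179]

innov = [-5.6139, 0.4046]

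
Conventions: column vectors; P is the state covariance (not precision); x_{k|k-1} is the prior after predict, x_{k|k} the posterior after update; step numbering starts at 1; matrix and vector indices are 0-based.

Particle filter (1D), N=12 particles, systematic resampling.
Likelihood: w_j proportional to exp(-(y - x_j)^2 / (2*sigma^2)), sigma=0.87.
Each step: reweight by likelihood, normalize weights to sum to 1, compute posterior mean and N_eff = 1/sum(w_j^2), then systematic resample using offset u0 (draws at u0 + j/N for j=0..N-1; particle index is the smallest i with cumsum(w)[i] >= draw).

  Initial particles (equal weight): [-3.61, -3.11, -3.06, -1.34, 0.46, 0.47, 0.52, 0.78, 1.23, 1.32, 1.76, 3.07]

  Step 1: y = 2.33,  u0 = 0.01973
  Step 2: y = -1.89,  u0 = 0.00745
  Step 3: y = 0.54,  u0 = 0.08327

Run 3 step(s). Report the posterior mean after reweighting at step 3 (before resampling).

step 1: w=[0.0000, 0.0000, 0.0000, 0.0000, 0.0333, 0.0341, 0.0385, 0.0686, 0.1507, 0.1709, 0.2705, 0.2335]  mean=1.7085  Neff=5.3185  idx=[4, 6, 8, 8, 9, 9, 10, 10, 10, 11, 11, 11]
step 2: w=[0.4868, 0.4031, 0.0301, 0.0301, 0.0207, 0.0207, 0.0028, 0.0028, 0.0028, 0.0000, 0.0000, 0.0000]  mean=0.5772  Neff=2.4864  idx=[0, 0, 0, 0, 0, 0, 1, 1, 1, 1, 1, 3]
step 3: w=[0.0851, 0.0851, 0.0851, 0.0851, 0.0851, 0.0851, 0.0854, 0.0854, 0.0854, 0.0854, 0.0854, 0.0624]  mean=0.5337  Neff=11.9314  idx=[0, 1, 2, 3, 4, 5, 6, 7, 8, 9, 10, 11]

post_mean = 0.5337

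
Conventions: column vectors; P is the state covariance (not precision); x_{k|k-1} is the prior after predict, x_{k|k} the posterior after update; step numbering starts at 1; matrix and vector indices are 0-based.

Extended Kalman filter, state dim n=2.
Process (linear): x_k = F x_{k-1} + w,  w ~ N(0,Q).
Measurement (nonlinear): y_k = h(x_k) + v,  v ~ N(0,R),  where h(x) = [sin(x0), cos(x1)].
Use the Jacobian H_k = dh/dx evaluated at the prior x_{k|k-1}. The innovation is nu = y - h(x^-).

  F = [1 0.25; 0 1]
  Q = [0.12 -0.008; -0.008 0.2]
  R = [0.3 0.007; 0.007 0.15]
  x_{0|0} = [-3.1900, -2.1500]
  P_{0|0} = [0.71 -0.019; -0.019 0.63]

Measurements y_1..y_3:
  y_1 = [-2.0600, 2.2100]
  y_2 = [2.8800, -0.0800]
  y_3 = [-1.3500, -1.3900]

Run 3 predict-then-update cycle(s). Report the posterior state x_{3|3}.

step 1: x^-=[-3.7275, -2.1500]  P^-=[0.8599 0.1305; 0.1305 0.8300]  H_jac=[-0.8332 0.0000; 0.0000 0.8369]  S=[0.8970 -0.0840; -0.0840 0.7313]  K=[-0.7933 0.0582; -0.0326 0.9461]  nu=[-2.6130, 2.7574]  x^+=[-1.4941, 0.5439]  P^+=[0.2851 0.0038; 0.0038 0.1693]
step 2: x^-=[-1.3581, 0.5439]  P^-=[0.4176 0.0381; 0.0381 0.3693]  H_jac=[0.2111 0.0000; 0.0000 -0.5175]  S=[0.3186 0.0028; 0.0028 0.2489]  K=[0.2774 -0.0824; 0.0321 -0.7682]  nu=[3.8575, -0.9357]  x^+=[-0.2109, 1.3865]  P^+=[0.3915 0.0201; 0.0201 0.2222]
step 3: x^-=[0.1358, 1.3865]  P^-=[0.5355 0.0677; 0.0677 0.4222]  H_jac=[0.9908 0.0000; 0.0000 -0.9831]  S=[0.8257 -0.0589; -0.0589 0.5581]  K=[0.6389 -0.0518; 0.0284 -0.7408]  nu=[-1.4853, -1.5733]  x^+=[-0.7317, 2.5099]  P^+=[0.1931 0.0034; 0.0034 0.1128]

x_post = [-0.7317, 2.5099]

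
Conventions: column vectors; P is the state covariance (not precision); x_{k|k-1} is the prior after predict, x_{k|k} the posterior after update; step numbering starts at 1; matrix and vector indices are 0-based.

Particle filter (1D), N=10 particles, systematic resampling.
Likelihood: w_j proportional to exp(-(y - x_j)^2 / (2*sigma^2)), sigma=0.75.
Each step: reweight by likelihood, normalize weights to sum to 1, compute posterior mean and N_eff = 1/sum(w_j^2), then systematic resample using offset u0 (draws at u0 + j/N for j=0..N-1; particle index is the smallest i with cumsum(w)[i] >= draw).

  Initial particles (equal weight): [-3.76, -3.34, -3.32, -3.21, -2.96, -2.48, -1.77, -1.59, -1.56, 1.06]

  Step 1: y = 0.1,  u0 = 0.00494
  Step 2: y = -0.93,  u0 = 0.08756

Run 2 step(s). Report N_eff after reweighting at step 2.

N_eff = 4.4954

step 1: w=[0.0000, 0.0000, 0.0000, 0.0001, 0.0004, 0.0041, 0.0683, 0.1208, 0.1321, 0.6742]  mean=0.1837  Neff=2.0358  idx=[6, 7, 8, 8, 9, 9, 9, 9, 9, 9]
step 2: w=[0.1910, 0.2428, 0.2513, 0.2513, 0.0106, 0.0106, 0.0106, 0.0106, 0.0106, 0.0106]  mean=-1.4410  Neff=4.4954  idx=[0, 0, 1, 1, 2, 2, 3, 3, 3, 8]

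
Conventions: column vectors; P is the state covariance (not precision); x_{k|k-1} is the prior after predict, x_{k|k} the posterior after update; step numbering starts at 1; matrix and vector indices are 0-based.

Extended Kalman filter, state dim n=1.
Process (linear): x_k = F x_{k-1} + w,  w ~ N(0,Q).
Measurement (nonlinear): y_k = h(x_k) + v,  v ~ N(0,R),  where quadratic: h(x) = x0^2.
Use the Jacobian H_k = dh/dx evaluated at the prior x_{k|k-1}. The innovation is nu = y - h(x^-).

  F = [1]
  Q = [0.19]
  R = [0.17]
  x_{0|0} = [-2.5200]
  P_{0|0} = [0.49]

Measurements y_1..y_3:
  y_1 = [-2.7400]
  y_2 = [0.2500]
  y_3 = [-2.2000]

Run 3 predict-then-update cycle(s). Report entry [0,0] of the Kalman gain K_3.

step 1: x^-=[-2.5200]  P^-=[0.6800]  H_jac=[-5.0400]  S=[17.4431]  K=[-0.1965]  nu=[-9.0904]  x^+=[-0.7339]  P^+=[0.0066]
step 2: x^-=[-0.7339]  P^-=[0.1966]  H_jac=[-1.4679]  S=[0.5937]  K=[-0.4862]  nu=[-0.2886]  x^+=[-0.5936]  P^+=[0.0563]
step 3: x^-=[-0.5936]  P^-=[0.2463]  H_jac=[-1.1872]  S=[0.5171]  K=[-0.5654]  nu=[-2.5524]  x^+=[0.8496]  P^+=[0.0810]

K[0,0] = -0.5654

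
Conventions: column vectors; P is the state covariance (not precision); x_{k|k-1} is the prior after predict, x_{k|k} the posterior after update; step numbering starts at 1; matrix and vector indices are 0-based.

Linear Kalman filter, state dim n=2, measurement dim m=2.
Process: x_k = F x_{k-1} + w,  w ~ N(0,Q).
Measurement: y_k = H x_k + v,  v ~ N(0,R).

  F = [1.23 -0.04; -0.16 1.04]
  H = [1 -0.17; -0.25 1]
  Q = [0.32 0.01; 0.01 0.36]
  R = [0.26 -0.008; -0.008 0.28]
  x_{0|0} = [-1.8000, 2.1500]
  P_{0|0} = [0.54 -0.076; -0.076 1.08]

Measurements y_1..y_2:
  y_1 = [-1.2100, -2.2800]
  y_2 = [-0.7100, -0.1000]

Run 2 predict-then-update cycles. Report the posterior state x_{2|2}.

x_post = [-1.1292, -0.8118]

step 1: x^-=[-2.3000, 2.5240]  P^-=[1.1462 -0.2389; -0.2389 1.5672]  S=[1.5327 -0.8100; -0.8100 2.0383]  K=[0.8077 0.0632; 0.1166 0.8445]  nu=[1.5191, -5.3790]  x^+=[-1.4130, -1.8416]  P^+=[0.2208 0.0664; 0.0664 0.2521]
step 2: x^-=[-1.6643, -1.6892]  P^-=[0.6479 0.0415; 0.0415 0.6163]  S=[0.9116 -0.2315; -0.2315 0.9160]  K=[0.7155 0.0493; 0.1053 0.6881]  nu=[0.6671, 1.1731]  x^+=[-1.1292, -0.8118]  P^+=[0.1953 0.0569; 0.0569 0.2060]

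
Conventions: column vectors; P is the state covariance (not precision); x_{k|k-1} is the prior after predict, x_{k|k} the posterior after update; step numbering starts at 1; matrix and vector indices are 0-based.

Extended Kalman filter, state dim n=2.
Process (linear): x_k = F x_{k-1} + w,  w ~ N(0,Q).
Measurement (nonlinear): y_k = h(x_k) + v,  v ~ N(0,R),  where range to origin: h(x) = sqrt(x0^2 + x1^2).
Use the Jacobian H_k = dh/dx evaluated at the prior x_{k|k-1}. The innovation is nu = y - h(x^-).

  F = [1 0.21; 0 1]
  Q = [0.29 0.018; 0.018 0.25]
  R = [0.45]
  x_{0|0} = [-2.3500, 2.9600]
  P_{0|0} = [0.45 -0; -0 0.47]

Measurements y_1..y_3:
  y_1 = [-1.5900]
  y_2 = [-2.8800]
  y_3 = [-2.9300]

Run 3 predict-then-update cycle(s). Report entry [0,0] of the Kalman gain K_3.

step 1: x^-=[-1.7284, 2.9600]  P^-=[0.7607 0.1167; 0.1167 0.7200]  H_jac=[-0.5042 0.8636]  S=[1.0787]  K=[-0.2622; 0.5218]  nu=[-5.0177]  x^+=[-0.4129, 0.3416]  P^+=[0.6866 0.2643; 0.2643 0.4262]
step 2: x^-=[-0.3411, 0.3416]  P^-=[1.1064 0.3718; 0.3718 0.6762]  H_jac=[-0.7066 0.7076]  S=[0.9692]  K=[-0.5352; 0.2226]  nu=[-3.3628]  x^+=[1.4586, -0.4070]  P^+=[0.8288 0.4873; 0.4873 0.6282]
step 3: x^-=[1.3731, -0.4070]  P^-=[1.3511 0.6372; 0.6372 0.8782]  H_jac=[0.9588 -0.2842]  S=[1.4157]  K=[0.7871; 0.2552]  nu=[-4.3622]  x^+=[-2.0605, -1.5204]  P^+=[0.4740 0.3528; 0.3528 0.7860]

K[0,0] = 0.7871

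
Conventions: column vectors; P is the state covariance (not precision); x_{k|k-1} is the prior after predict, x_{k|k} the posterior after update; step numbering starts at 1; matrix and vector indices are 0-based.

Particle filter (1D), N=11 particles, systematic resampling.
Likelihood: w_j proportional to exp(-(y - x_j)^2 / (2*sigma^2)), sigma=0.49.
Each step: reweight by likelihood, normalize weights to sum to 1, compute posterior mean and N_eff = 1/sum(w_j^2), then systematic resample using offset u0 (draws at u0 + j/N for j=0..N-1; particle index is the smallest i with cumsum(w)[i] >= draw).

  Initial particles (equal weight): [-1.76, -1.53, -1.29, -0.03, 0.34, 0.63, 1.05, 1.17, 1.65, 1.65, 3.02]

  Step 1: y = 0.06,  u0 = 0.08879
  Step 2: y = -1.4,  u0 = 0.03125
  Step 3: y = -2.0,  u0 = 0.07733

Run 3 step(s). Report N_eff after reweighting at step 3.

N_eff = 10.0711

step 1: w=[0.0004, 0.0020, 0.0087, 0.3801, 0.3284, 0.1965, 0.0502, 0.0297, 0.0020, 0.0020, 0.0000]  mean=0.3032  Neff=3.3965  idx=[3, 3, 3, 3, 4, 4, 4, 5, 5, 5, 8]
step 2: w=[0.2325, 0.2325, 0.2325, 0.2325, 0.0212, 0.0212, 0.0212, 0.0022, 0.0022, 0.0022, 0.0000]  mean=-0.0022  Neff=4.5962  idx=[0, 0, 0, 1, 1, 2, 2, 2, 3, 3, 4]
step 3: w=[0.0996, 0.0996, 0.0996, 0.0996, 0.0996, 0.0996, 0.0996, 0.0996, 0.0996, 0.0996, 0.0036]  mean=-0.0287  Neff=10.0711  idx=[0, 1, 2, 3, 4, 5, 6, 7, 8, 8, 9]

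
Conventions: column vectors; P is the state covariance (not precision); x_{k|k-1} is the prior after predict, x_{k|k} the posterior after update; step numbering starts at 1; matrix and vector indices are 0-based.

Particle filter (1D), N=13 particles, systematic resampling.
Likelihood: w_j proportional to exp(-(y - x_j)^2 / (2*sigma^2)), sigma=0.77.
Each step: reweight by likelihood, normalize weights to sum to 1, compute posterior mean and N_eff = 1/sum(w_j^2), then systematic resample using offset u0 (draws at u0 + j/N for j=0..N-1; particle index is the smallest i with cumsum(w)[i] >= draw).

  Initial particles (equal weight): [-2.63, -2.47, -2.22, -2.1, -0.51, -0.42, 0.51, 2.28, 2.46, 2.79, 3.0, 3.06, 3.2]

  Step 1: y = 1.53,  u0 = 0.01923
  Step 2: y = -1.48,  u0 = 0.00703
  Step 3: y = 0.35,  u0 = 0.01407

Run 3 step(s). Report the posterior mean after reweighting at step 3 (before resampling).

post_mean = -0.2091

step 1: w=[0.0000, 0.0000, 0.0000, 0.0000, 0.0133, 0.0180, 0.1849, 0.2767, 0.2144, 0.1166, 0.0719, 0.0618, 0.0423]  mean=2.1038  Neff=5.5055  idx=[5, 6, 6, 7, 7, 7, 7, 8, 8, 9, 9, 10, 11]
step 2: w=[0.8453, 0.0773, 0.0773, 0.0000, 0.0000, 0.0000, 0.0000, 0.0000, 0.0000, 0.0000, 0.0000, 0.0000, 0.0000]  mean=-0.2760  Neff=1.3764  idx=[0, 0, 0, 0, 0, 0, 0, 0, 0, 0, 0, 1, 2]
step 3: w=[0.0703, 0.0703, 0.0703, 0.0703, 0.0703, 0.0703, 0.0703, 0.0703, 0.0703, 0.0703, 0.0703, 0.1134, 0.1134]  mean=-0.2091  Neff=12.4891  idx=[0, 1, 2, 3, 4, 5, 6, 7, 8, 10, 11, 11, 12]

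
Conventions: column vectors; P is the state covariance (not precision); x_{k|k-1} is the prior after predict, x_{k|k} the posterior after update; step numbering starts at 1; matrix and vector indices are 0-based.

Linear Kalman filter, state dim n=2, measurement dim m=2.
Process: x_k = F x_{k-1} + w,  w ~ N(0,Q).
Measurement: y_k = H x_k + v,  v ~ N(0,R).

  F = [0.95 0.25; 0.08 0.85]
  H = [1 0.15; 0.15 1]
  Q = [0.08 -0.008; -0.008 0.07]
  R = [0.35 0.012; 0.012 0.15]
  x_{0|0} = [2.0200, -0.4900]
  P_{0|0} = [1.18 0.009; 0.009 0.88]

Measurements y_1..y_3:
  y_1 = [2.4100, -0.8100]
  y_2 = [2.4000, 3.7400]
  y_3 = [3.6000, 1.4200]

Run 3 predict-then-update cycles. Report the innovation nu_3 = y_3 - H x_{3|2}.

innov = [0.7511, -0.3815]

step 1: x^-=[1.7965, -0.2549]  P^-=[1.2042 0.2761; 0.2761 0.7146]  S=[1.6531 0.5822; 0.5822 0.9745]  K=[0.7452 0.0235; -0.0523 0.8070]  nu=[0.6517, -0.8246]  x^+=[2.2628, -0.9545]  P^+=[0.2652 -0.0273; -0.0273 0.1245]
step 2: x^-=[1.9110, -0.6303]  P^-=[0.3142 0.0160; 0.0160 0.1580]  S=[0.6725 0.0992; 0.0992 0.3198]  K=[0.4628 0.0539; -0.0156 0.5062]  nu=[0.5835, 4.0836]  x^+=[2.4012, 1.4278]  P^+=[0.1643 -0.0110; -0.0110 0.0774]
step 3: x^-=[2.6381, 1.4058]  P^-=[0.2279 0.0118; 0.0118 0.1255]  S=[0.5842 0.0771; 0.0771 0.2841]  K=[0.3855 0.0573; -0.0069 0.4497]  nu=[0.7511, -0.3815]  x^+=[2.9057, 1.2290]  P^+=[0.1367 -0.0073; -0.0073 0.0685]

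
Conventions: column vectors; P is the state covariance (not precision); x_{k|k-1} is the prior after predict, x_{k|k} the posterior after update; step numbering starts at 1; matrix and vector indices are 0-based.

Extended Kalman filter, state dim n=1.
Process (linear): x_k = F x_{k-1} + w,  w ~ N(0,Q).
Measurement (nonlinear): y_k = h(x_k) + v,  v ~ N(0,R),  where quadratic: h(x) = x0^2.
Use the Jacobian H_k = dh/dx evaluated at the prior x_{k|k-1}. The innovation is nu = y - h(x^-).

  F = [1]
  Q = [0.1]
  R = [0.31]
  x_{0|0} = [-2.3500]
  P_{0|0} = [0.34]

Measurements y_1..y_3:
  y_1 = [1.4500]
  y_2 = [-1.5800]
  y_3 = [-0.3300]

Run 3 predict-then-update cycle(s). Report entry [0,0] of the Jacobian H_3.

H_jac[0,0] = -1.0527

step 1: x^-=[-2.3500]  P^-=[0.4400]  H_jac=[-4.7000]  S=[10.0296]  K=[-0.2062]  nu=[-4.0725]  x^+=[-1.5103]  P^+=[0.0136]
step 2: x^-=[-1.5103]  P^-=[0.1136]  H_jac=[-3.0206]  S=[1.3465]  K=[-0.2548]  nu=[-3.8610]  x^+=[-0.5264]  P^+=[0.0262]
step 3: x^-=[-0.5264]  P^-=[0.1262]  H_jac=[-1.0527]  S=[0.4498]  K=[-0.2952]  nu=[-0.6070]  x^+=[-0.3471]  P^+=[0.0869]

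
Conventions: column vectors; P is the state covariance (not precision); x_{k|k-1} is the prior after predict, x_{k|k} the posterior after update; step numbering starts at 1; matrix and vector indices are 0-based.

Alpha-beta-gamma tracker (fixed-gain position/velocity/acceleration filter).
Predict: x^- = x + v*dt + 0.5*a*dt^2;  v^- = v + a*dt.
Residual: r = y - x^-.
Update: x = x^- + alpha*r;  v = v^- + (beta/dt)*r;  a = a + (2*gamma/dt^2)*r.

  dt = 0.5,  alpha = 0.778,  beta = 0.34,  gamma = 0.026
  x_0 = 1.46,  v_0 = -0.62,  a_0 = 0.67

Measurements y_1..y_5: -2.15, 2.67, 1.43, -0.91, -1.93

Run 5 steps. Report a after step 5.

a_post = -0.0288

step 1: x_pred=1.2337  r=-3.3838  x^+=-1.3988  v^+=-2.5860  a^+=-0.0338
step 2: x_pred=-2.6960  r=5.3660  x^+=1.4787  v^+=1.0460  a^+=1.0823
step 3: x_pred=2.1370  r=-0.7070  x^+=1.5870  v^+=1.1064  a^+=0.9352
step 4: x_pred=2.2571  r=-3.1671  x^+=-0.2069  v^+=-0.5796  a^+=0.2765
step 5: x_pred=-0.4621  r=-1.4679  x^+=-1.6041  v^+=-1.4395  a^+=-0.0288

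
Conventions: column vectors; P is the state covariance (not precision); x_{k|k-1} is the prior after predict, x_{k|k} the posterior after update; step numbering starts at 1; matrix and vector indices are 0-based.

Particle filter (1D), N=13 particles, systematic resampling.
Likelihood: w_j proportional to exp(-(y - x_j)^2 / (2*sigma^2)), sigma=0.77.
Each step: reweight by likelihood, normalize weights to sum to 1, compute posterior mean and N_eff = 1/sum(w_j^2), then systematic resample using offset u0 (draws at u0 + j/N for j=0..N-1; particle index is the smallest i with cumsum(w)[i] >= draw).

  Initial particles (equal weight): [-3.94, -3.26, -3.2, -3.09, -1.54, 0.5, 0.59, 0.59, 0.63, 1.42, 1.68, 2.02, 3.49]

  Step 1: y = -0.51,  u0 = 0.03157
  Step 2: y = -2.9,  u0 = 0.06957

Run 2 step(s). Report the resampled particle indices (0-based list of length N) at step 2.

step 1: w=[0.0000, 0.0009, 0.0011, 0.0019, 0.2086, 0.2159, 0.1839, 0.1839, 0.1705, 0.0221, 0.0089, 0.0023, 0.0000]  mean=0.1499  Neff=5.3360  idx=[4, 4, 4, 5, 5, 5, 6, 6, 7, 7, 8, 8, 8]
step 2: w=[0.3331, 0.3331, 0.3331, 0.0001, 0.0001, 0.0001, 0.0001, 0.0001, 0.0001, 0.0001, 0.0000, 0.0000, 0.0000]  mean=-1.5387  Neff=3.0038  idx=[0, 0, 0, 0, 1, 1, 1, 1, 2, 2, 2, 2, 2]

resampled_idx = [0, 0, 0, 0, 1, 1, 1, 1, 2, 2, 2, 2, 2]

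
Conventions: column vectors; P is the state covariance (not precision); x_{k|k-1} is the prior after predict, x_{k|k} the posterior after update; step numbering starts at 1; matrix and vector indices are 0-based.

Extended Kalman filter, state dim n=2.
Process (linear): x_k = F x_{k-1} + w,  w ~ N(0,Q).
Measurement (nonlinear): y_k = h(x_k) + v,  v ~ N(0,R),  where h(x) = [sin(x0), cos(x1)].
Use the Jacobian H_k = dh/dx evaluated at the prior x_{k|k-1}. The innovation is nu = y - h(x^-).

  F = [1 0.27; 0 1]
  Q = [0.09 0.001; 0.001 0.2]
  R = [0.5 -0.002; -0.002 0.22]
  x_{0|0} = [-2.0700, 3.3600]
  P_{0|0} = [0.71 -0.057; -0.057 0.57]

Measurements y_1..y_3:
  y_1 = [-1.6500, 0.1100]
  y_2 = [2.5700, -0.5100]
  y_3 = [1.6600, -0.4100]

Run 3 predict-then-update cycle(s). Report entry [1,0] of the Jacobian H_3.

H_jac[1,0] = 0.0000

step 1: x^-=[-1.1628, 3.3600]  P^-=[0.8108 0.0979; 0.0979 0.7700]  H_jac=[0.3968 0.0000; 0.0000 0.2167]  S=[0.6276 0.0064; 0.0064 0.2562]  K=[0.5118 0.0700; 0.0552 0.6500]  nu=[-0.7321, 1.0862]  x^+=[-1.4615, 4.0256]  P^+=[0.6446 0.0663; 0.0663 0.6594]
step 2: x^-=[-0.3746, 4.0256]  P^-=[0.8185 0.2454; 0.2454 0.8594]  H_jac=[0.9307 0.0000; 0.0000 0.7733]  S=[1.2090 0.1746; 0.1746 0.7339]  K=[0.6139 0.1125; 0.0602 0.8912]  nu=[2.9359, 0.1241]  x^+=[1.4416, 4.3129]  P^+=[0.3296 0.0304; 0.0304 0.2534]
step 3: x^-=[2.6061, 4.3129]  P^-=[0.4545 0.0998; 0.0998 0.4534]  H_jac=[-0.8600 0.0000; 0.0000 0.9212]  S=[0.8361 -0.0811; -0.0811 0.6048]  K=[-0.4587 0.0906; -0.0362 0.6858]  nu=[1.1497, -0.0210]  x^+=[2.0769, 4.2569]  P^+=[0.2669 0.0226; 0.0226 0.1638]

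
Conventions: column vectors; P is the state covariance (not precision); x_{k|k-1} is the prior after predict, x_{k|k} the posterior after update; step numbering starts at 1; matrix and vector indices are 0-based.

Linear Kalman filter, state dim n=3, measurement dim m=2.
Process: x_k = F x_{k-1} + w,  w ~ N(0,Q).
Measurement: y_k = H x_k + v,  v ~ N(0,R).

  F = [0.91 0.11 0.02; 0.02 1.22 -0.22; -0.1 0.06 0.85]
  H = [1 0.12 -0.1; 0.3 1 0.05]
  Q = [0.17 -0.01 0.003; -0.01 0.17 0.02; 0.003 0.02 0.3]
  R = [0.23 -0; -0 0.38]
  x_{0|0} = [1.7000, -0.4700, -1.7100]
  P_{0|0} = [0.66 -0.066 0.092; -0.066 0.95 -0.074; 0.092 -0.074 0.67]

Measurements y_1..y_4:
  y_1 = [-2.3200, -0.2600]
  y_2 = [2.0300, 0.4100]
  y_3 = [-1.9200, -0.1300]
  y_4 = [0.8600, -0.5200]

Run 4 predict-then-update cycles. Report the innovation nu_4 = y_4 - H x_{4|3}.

innov = [1.5414, -0.8189]

step 1: x^-=[1.4611, -0.1632, -1.6517]  P^-=[0.7181 0.0347 0.0217; 0.0347 1.6524 -0.1013; 0.0217 -0.1013 0.7717]  S=[0.9861 0.4558; 0.4558 2.1103]  K=[0.7502 -0.0430; -0.1295 0.8135; -0.0625 -0.0131]  nu=[-3.9267, -0.4525]  x^+=[-1.4651, -0.0230, -1.4003]  P^+=[0.1887 -0.0764 0.0700; -0.0764 0.3353 -0.0643; 0.0700 -0.0643 0.7667]
step 2: x^-=[-1.3638, 0.2507, -1.0451]  P^-=[0.3176 -0.0640 0.0457; -0.0640 0.7364 -0.1531; 0.0457 -0.1531 0.8395]  S=[0.5458 0.1285; 0.1285 1.0948]  K=[0.5679 -0.0360; -0.0821 0.6578; -0.0852 -0.0790]  nu=[3.2592, 0.6207]  x^+=[0.4649, 0.3914, -1.3719]  P^+=[0.1454 -0.0610 0.0743; -0.0610 0.2729 -0.0937; 0.0743 -0.0937 0.8270]
step 3: x^-=[0.4387, 0.7886, -1.1891]  P^-=[0.2841 -0.0571 0.0515; -0.0571 0.6630 -0.2006; 0.0515 -0.2006 0.8785]  S=[0.5133 0.1211; 0.1211 1.0180]  K=[0.5382 -0.0339; -0.0664 0.6325; -0.0875 -0.1283]  nu=[-2.5722, -0.9908]  x^+=[-0.9120, 0.3328, -0.8368]  P^+=[0.1387 -0.0584 0.0792; -0.0584 0.2636 -0.1153; 0.0792 -0.1153 0.8551]
step 4: x^-=[-0.8100, 0.5719, -0.6001]  P^-=[0.2791 -0.0567 0.0543; -0.0567 0.6622 -0.2287; 0.0543 -0.2287 0.8956]  S=[0.5086 0.1225; 0.1225 1.0143]  K=[0.5331 -0.0351; -0.0627 0.6324; -0.0860 -0.1549]  nu=[1.5414, -0.8189]  x^+=[0.0405, -0.0425, -0.6058]  P^+=[0.1379 -0.0588 0.0818; -0.0588 0.2643 -0.1266; 0.0818 -0.1266 0.8642]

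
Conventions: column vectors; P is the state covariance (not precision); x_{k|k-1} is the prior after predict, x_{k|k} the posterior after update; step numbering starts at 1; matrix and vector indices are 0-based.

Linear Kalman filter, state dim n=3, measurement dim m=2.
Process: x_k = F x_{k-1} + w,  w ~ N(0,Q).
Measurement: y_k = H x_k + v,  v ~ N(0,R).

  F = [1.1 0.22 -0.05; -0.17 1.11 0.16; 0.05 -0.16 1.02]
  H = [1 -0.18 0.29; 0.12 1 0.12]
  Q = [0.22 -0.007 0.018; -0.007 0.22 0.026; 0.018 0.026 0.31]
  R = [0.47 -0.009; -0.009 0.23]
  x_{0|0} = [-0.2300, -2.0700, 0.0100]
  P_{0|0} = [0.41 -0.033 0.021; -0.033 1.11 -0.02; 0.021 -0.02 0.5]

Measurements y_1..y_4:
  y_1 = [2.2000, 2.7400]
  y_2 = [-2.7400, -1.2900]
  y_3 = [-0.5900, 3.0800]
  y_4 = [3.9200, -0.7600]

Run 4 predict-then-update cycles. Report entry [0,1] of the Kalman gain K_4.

K[0,1] = -0.0742

step 1: x^-=[-0.7089, -2.2570, 0.3299]  P^-=[0.7532 0.1486 0.0003; 0.1486 1.6165 -0.1214; 0.0003 -0.1214 0.8688]  S=[1.3080 -0.0665; -0.0665 1.8764]  K=[0.5630 0.1473; -0.0920 0.8600; 0.2095 -0.0017]  nu=[2.4070, 5.0425]  x^+=[1.3891, 1.8578, 0.8256]  P^+=[0.3090 0.0099 -0.1515; 0.0099 0.2072 -0.0815; -0.1515 -0.0815 0.8114]
step 2: x^-=[1.8954, 1.9582, 0.6144]  P^-=[0.6292 -0.0352 -0.2039; -0.0352 0.4806 0.0547; -0.2039 0.0547 1.1712]  S=[1.1020 -0.0306; -0.0306 0.7353]  K=[0.5243 0.0433; -0.0779 0.6535; 0.1209 0.2373]  nu=[-4.4611, -3.5493]  x^+=[-0.5971, -0.0137, -0.7673]  P^+=[0.3263 -0.0006 -0.2773; -0.0006 0.1567 -0.0471; -0.2773 -0.0471 1.1155]
step 3: x^-=[-0.6215, -0.0365, -0.8103]  P^-=[0.6564 -0.0896 -0.3477; -0.0896 0.4497 0.1711; -0.3477 0.1711 1.4625]  S=[1.0767 -0.0559; -0.0559 0.7198]  K=[0.5293 -0.0320; -0.0795 0.6322; 0.0646 0.4286]  nu=[0.2599, 3.2883]  x^+=[-0.5890, 2.0217, 0.6160]  P^+=[0.3521 -0.0109 -0.3621; -0.0109 0.1496 -0.0180; -0.3621 -0.0180 1.3288]
step 4: x^-=[-0.2339, 2.4428, 0.2754]  P^-=[0.6916 -0.1263 -0.4434; -0.1263 0.4659 0.2524; -0.4434 0.2524 1.6663]  S=[1.0787 -0.0764; -0.0764 0.7474]  K=[0.5377 -0.0742; -0.0820 0.6353; 0.0328 0.5374]  nu=[4.5138, -3.2078]  x^+=[2.4312, 0.0348, -1.3002]  P^+=[0.3695 -0.0170 -0.4108; -0.0170 0.1491 -0.0016; -0.4108 -0.0016 1.4520]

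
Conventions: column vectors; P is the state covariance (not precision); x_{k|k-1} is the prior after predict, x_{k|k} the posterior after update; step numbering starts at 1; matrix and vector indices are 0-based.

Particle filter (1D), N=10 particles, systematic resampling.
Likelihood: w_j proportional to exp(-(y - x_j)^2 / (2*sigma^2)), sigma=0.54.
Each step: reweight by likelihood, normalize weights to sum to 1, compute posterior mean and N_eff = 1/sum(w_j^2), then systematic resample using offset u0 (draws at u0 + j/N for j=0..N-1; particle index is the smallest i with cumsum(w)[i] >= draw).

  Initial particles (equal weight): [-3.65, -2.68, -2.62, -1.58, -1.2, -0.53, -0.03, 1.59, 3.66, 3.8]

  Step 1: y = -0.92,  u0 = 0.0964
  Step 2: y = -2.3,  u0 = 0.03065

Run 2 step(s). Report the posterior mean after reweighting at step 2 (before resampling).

post_mean = -1.4496

step 1: w=[0.0000, 0.0021, 0.0030, 0.1985, 0.3661, 0.3227, 0.1077, 0.0000, 0.0000, 0.0000]  mean=-0.9404  Neff=3.4580  idx=[3, 3, 4, 4, 4, 5, 5, 5, 6, 6]
step 2: w=[0.3389, 0.3389, 0.1035, 0.1035, 0.1035, 0.0038, 0.0038, 0.0038, 0.0001, 0.0001]  mean=-1.4496  Neff=3.8190  idx=[0, 0, 0, 0, 1, 1, 1, 2, 3, 4]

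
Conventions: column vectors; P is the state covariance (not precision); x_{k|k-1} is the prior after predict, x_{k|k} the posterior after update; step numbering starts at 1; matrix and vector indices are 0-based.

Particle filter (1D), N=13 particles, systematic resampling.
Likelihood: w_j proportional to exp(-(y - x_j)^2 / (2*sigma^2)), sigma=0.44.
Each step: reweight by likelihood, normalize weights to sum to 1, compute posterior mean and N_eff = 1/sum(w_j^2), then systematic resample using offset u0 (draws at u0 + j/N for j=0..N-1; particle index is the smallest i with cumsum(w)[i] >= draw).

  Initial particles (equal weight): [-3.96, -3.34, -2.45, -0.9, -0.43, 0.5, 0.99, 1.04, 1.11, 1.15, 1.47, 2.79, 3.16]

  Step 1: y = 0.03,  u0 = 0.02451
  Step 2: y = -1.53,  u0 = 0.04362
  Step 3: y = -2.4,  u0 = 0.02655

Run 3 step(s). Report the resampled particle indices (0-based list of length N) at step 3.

step 1: w=[0.0000, 0.0000, 0.0000, 0.0710, 0.3838, 0.3747, 0.0613, 0.0476, 0.0326, 0.0260, 0.0031, 0.0000, 0.0000]  mean=0.1392  Neff=3.3284  idx=[3, 4, 4, 4, 4, 4, 5, 5, 5, 5, 5, 6, 8]
step 2: w=[0.6201, 0.0759, 0.0759, 0.0759, 0.0759, 0.0759, 0.0000, 0.0000, 0.0000, 0.0000, 0.0000, 0.0000, 0.0000]  mean=-0.7213  Neff=2.4192  idx=[0, 0, 0, 0, 0, 0, 0, 0, 1, 2, 3, 4, 5]
step 3: w=[0.1239, 0.1239, 0.1239, 0.1239, 0.1239, 0.1239, 0.1239, 0.1239, 0.0018, 0.0018, 0.0018, 0.0018, 0.0018]  mean=-0.8957  Neff=8.1477  idx=[0, 0, 1, 2, 2, 3, 3, 4, 5, 5, 6, 7, 7]

resampled_idx = [0, 0, 1, 2, 2, 3, 3, 4, 5, 5, 6, 7, 7]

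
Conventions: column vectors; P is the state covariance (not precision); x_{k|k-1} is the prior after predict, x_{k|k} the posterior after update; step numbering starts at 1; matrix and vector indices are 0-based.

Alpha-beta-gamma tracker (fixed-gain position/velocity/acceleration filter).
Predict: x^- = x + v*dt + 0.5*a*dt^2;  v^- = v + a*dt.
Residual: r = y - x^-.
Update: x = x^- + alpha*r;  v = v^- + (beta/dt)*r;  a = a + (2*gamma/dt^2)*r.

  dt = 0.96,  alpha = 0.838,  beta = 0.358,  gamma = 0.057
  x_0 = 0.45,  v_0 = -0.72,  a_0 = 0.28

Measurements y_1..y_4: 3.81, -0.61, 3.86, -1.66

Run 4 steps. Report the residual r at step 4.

step 1: x_pred=-0.1122  r=3.9222  x^+=3.1746  v^+=1.0114  a^+=0.7652
step 2: x_pred=4.4982  r=-5.1082  x^+=0.2175  v^+=-0.1589  a^+=0.1333
step 3: x_pred=0.1264  r=3.7336  x^+=3.2552  v^+=1.3614  a^+=0.5951
step 4: x_pred=4.8363  r=-6.4963  x^+=-0.6076  v^+=-0.4899  a^+=-0.2084

resid = -6.4963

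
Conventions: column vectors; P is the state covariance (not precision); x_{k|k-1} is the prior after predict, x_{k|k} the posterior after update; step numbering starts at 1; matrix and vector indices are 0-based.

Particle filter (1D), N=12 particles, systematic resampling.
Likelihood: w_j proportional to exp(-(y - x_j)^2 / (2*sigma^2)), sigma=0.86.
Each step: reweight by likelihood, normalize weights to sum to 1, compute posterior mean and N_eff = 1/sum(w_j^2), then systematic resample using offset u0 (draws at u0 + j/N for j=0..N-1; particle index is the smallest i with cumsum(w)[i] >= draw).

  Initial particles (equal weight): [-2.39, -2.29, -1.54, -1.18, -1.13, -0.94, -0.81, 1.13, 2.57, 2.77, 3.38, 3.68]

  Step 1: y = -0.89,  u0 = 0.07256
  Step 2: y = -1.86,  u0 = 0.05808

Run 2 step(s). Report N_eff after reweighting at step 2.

N_eff = 10.5414

step 1: w=[0.0420, 0.0511, 0.1445, 0.1817, 0.1850, 0.1920, 0.1915, 0.0122, 0.0001, 0.0000, 0.0000, 0.0000]  mean=-1.1850  Neff=6.0189  idx=[1, 2, 3, 3, 3, 4, 4, 5, 5, 6, 6, 7]
step 2: w=[0.1179, 0.1247, 0.0977, 0.0977, 0.0977, 0.0932, 0.0932, 0.0754, 0.0754, 0.0634, 0.0634, 0.0003]  mean=-1.2626  Neff=10.5414  idx=[0, 1, 1, 2, 3, 4, 5, 6, 7, 8, 9, 10]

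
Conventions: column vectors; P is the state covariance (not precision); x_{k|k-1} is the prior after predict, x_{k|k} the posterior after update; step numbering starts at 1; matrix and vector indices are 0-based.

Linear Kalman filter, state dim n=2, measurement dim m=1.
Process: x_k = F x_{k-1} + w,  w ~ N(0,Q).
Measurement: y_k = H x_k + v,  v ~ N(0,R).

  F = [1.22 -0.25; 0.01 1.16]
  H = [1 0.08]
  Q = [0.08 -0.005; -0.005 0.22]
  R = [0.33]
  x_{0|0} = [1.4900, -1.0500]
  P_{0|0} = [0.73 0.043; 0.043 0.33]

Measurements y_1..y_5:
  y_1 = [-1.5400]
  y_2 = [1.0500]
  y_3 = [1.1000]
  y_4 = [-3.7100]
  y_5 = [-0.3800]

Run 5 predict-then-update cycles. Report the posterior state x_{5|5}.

step 1: x^-=[2.0803, -1.2031]  P^-=[1.1609 -0.0310; -0.0310 0.6651]  S=[1.4902]  K=[0.7774; 0.0149]  nu=[-3.5241]  x^+=[-0.6592, -1.2555]  P^+=[0.2604 -0.0483; -0.0483 0.6648]
step 2: x^-=[-0.4903, -1.4630]  P^-=[0.5386 -0.2628; -0.2628 1.1134]  S=[0.8336]  K=[0.6208; -0.2084]  nu=[1.6574]  x^+=[0.5386, -1.8084]  P^+=[0.2173 -0.1550; -0.1550 1.0772]
step 3: x^-=[1.1092, -2.0923]  P^-=[0.5652 -0.5337; -0.5337 1.6660]  S=[0.8205]  K=[0.6368; -0.4880]  nu=[0.1582]  x^+=[1.2099, -2.1695]  P^+=[0.2325 -0.2787; -0.2787 1.4706]
step 4: x^-=[2.0185, -2.5046]  P^-=[0.6879 -0.8223; -0.8223 2.1924]  S=[0.9003]  K=[0.6910; -0.7185]  nu=[-5.5281]  x^+=[-1.8012, 1.4676]  P^+=[0.2580 -0.3753; -0.3753 1.7276]
step 5: x^-=[-2.5644, 1.6844]  P^-=[0.8010 -1.0331; -1.0331 2.5359]  S=[0.9819]  K=[0.7316; -0.8455]  nu=[2.0496]  x^+=[-1.0649, -0.0485]  P^+=[0.2755 -0.4257; -0.4257 1.8340]

x_post = [-1.0649, -0.0485]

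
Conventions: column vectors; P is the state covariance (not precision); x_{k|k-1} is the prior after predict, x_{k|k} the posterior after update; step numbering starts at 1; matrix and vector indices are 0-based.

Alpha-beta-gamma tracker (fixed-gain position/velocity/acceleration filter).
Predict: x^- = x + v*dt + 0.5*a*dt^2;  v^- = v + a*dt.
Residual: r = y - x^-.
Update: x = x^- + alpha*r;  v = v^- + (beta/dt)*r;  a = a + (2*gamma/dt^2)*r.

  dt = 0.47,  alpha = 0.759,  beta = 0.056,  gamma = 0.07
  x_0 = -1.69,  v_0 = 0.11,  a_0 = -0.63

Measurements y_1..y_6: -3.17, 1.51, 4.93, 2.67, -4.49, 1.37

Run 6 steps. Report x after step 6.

step 1: x_pred=-1.7079  r=-1.4621  x^+=-2.8176  v^+=-0.3603  a^+=-1.5566
step 2: x_pred=-3.1589  r=4.6689  x^+=0.3848  v^+=-0.5356  a^+=1.4024
step 3: x_pred=0.2879  r=4.6421  x^+=3.8113  v^+=0.6766  a^+=4.3444
step 4: x_pred=4.6091  r=-1.9391  x^+=3.1373  v^+=2.4874  a^+=3.1154
step 5: x_pred=4.6505  r=-9.1405  x^+=-2.2871  v^+=2.8626  a^+=-2.6775
step 6: x_pred=-1.2375  r=2.6075  x^+=0.7416  v^+=1.9148  a^+=-1.0250

x_post = 0.7416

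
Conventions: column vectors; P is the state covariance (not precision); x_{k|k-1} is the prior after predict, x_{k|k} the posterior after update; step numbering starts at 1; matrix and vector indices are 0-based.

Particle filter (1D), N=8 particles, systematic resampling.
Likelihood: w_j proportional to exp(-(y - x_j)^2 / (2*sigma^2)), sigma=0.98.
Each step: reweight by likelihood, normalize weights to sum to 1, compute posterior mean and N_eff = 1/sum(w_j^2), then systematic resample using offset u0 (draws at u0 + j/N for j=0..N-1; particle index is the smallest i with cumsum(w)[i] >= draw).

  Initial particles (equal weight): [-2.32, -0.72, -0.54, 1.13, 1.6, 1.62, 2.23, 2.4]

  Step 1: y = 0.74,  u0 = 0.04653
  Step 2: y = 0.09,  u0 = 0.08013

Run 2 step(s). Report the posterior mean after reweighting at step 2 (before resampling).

post_mean = 0.5443

step 1: w=[0.0021, 0.0919, 0.1187, 0.2574, 0.1896, 0.1862, 0.0877, 0.0664]  mean=1.1156  Neff=5.8304  idx=[1, 2, 3, 3, 4, 5, 5, 6]
step 2: w=[0.1946, 0.2227, 0.1560, 0.1560, 0.0836, 0.0810, 0.0810, 0.0252]  mean=0.5443  Neff=6.3749  idx=[0, 1, 1, 2, 3, 3, 5, 6]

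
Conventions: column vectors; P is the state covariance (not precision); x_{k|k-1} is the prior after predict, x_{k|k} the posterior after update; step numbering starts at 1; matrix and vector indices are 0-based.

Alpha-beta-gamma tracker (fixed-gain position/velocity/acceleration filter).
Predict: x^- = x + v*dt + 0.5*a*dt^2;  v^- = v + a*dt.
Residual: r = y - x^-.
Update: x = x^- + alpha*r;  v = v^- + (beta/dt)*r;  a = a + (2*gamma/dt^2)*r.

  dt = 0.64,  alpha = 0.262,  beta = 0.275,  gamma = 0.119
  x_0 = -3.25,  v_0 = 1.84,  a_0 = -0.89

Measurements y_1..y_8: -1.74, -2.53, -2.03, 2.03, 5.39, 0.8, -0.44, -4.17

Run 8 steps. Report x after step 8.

x_post = 3.9948

step 1: x_pred=-2.2547  r=0.5147  x^+=-2.1198  v^+=1.4915  a^+=-0.5909
step 2: x_pred=-1.2863  r=-1.2437  x^+=-1.6121  v^+=0.5789  a^+=-1.3136
step 3: x_pred=-1.5106  r=-0.5194  x^+=-1.6467  v^+=-0.4850  a^+=-1.6154
step 4: x_pred=-2.2879  r=4.3179  x^+=-1.1566  v^+=0.3365  a^+=0.8935
step 5: x_pred=-0.7582  r=6.1482  x^+=0.8526  v^+=3.5502  a^+=4.4660
step 6: x_pred=4.0394  r=-3.2394  x^+=3.1907  v^+=5.0166  a^+=2.5838
step 7: x_pred=6.9304  r=-7.3704  x^+=4.9994  v^+=3.5032  a^+=-1.6989
step 8: x_pred=6.8935  r=-11.0635  x^+=3.9948  v^+=-2.3379  a^+=-8.1273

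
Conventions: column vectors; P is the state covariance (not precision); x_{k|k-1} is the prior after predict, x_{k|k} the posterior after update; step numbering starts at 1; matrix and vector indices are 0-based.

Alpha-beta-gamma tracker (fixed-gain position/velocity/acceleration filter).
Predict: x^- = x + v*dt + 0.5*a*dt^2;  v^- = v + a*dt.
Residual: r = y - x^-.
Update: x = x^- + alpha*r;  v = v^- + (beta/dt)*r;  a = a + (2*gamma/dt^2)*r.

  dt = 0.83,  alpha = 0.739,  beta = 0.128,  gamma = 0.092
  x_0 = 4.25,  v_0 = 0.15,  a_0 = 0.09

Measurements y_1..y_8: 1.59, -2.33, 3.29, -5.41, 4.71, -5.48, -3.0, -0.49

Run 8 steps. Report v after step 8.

step 1: x_pred=4.4055  r=-2.8155  x^+=2.3248  v^+=-0.2095  a^+=-0.6620
step 2: x_pred=1.9229  r=-4.2529  x^+=-1.2200  v^+=-1.4148  a^+=-1.7979
step 3: x_pred=-3.0136  r=6.3036  x^+=1.6448  v^+=-1.9350  a^+=-0.1143
step 4: x_pred=-0.0006  r=-5.4094  x^+=-3.9982  v^+=-2.8641  a^+=-1.5591
step 5: x_pred=-6.9124  r=11.6224  x^+=1.6766  v^+=-2.3657  a^+=1.5452
step 6: x_pred=0.2452  r=-5.7252  x^+=-3.9857  v^+=-1.9662  a^+=0.0160
step 7: x_pred=-5.6121  r=2.6121  x^+=-3.6818  v^+=-1.5501  a^+=0.7137
step 8: x_pred=-4.7225  r=4.2325  x^+=-1.5947  v^+=-0.3050  a^+=1.8441

v_post = -0.3050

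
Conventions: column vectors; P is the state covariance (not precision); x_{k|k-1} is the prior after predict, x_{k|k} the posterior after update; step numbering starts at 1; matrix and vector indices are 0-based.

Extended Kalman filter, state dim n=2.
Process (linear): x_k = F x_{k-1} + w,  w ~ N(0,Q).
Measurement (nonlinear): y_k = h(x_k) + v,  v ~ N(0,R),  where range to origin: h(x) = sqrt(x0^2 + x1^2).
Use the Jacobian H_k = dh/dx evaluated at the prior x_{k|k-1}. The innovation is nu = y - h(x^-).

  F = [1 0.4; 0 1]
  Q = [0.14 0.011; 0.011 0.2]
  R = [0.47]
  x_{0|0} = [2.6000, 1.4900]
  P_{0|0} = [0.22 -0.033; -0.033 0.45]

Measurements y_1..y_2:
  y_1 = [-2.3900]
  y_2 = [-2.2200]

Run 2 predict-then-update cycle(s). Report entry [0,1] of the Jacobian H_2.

H_jac[0,1] = -0.9225

step 1: x^-=[3.1960, 1.4900]  P^-=[0.4056 0.1580; 0.1580 0.6500]  H_jac=[0.9063 0.4225]  S=[1.0403]  K=[0.4176; 0.4017]  nu=[-5.9163]  x^+=[0.7256, -0.8865]  P^+=[0.2242 -0.0165; -0.0165 0.4822]
step 2: x^-=[0.3710, -0.8865]  P^-=[0.4282 0.1874; 0.1874 0.6822]  H_jac=[0.3860 -0.9225]  S=[0.9808]  K=[-0.0077; -0.5678]  nu=[-3.1810]  x^+=[0.3955, 0.9197]  P^+=[0.4281 0.1831; 0.1831 0.3659]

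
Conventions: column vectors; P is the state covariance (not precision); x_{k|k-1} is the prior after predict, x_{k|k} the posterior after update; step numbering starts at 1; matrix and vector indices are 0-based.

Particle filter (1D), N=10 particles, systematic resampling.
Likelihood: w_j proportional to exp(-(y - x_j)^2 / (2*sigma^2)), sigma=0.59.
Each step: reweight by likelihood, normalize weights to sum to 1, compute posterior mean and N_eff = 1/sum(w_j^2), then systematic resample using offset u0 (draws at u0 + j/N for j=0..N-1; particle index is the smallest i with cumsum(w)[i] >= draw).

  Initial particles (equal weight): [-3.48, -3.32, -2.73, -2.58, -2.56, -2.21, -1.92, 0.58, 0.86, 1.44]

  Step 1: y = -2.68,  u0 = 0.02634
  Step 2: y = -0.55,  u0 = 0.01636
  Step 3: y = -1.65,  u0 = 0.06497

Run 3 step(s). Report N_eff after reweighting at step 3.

N_eff = 8.8533

step 1: w=[0.0785, 0.1093, 0.1961, 0.1940, 0.1928, 0.1433, 0.0859, 0.0000, 0.0000, 0.0000]  mean=-2.6474  Neff=6.2764  idx=[0, 1, 2, 2, 3, 3, 4, 4, 5, 6]
step 2: w=[0.0000, 0.0002, 0.0108, 0.0108, 0.0268, 0.0268, 0.0301, 0.0301, 0.1907, 0.6736]  mean=-2.0671  Neff=2.0262  idx=[3, 7, 8, 8, 9, 9, 9, 9, 9, 9]
step 3: w=[0.0261, 0.0425, 0.0889, 0.0889, 0.1256, 0.1256, 0.1256, 0.1256, 0.1256, 0.1256]  mean=-2.0199  Neff=8.8533  idx=[1, 3, 4, 4, 5, 6, 7, 8, 8, 9]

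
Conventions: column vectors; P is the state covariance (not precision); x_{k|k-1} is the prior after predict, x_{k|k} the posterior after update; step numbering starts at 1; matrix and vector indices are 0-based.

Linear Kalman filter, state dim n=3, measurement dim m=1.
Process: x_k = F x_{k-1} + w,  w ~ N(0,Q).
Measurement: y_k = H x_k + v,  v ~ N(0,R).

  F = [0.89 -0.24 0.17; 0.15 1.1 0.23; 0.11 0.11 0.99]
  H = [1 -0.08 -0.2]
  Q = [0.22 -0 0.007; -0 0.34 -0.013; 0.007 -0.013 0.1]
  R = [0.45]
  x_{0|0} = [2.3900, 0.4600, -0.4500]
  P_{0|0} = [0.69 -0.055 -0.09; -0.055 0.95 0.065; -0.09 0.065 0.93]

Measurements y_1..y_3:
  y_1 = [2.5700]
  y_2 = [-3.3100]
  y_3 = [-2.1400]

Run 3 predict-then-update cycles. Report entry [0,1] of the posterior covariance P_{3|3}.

P_post[0,1] = 0.1911

step 1: x^-=[1.9402, 0.7610, -0.1320]  P^-=[0.8391 -0.1863 0.1068; -0.1863 1.5628 0.3743; 0.1068 0.3743 1.0246]  S=[1.3391]  K=[0.6218; -0.2884; -0.0956]  nu=[0.6643]  x^+=[2.3532, 0.5694, -0.1955]  P^+=[0.3214 0.0538 0.1864; 0.0538 1.4514 0.3374; 0.1864 0.3374 1.0123]
step 2: x^-=[1.9245, 0.9344, 0.1279]  P^-=[0.5933 -0.1625 0.2683; -0.1625 2.3583 0.8142; 0.2683 0.8142 1.2290]  S=[1.0523]  K=[0.5252; -0.4885; -0.0405]  nu=[-5.1341]  x^+=[-0.7719, 3.4423, 0.3361]  P^+=[0.3031 0.1074 0.2907; 0.1074 2.1072 0.7933; 0.2907 0.7933 1.2273]
step 3: x^-=[-1.4560, 3.7481, 0.6265]  P^-=[0.5942 -0.1951 0.2832; -0.1951 3.4184 1.4757; 0.2832 1.4757 1.5707]  S=[1.0941]  K=[0.5056; -0.6980; -0.1362]  nu=[-0.2588]  x^+=[-1.5869, 3.9287, 0.6618]  P^+=[0.3145 0.1911 0.3585; 0.1911 2.8853 1.3717; 0.3585 1.3717 1.5504]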